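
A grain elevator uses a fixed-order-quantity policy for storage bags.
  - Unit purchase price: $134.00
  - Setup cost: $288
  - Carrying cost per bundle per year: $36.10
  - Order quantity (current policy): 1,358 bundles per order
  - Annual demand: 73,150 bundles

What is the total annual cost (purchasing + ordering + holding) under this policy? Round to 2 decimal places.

$9,842,125.30

Annual ordering cost = (D/Q)·S = (73,150/1,358) × 288 = $15,513.40
Annual holding cost  = (Q/2)·H = (1,358/2) × 36.1 = $24,511.90
Purchase cost = D·C = 73,150 × 134 = $9,802,100.00
Total = $15,513.40 + $24,511.90 + $9,802,100.00 = $9,842,125.30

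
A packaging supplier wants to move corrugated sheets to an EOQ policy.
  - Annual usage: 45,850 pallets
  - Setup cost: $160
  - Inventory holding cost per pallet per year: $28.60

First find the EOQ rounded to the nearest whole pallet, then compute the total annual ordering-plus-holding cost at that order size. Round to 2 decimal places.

$20,484.61

2DS/H = 2·45,850·160/28.6 = 513,006.99
EOQ = √513,006.99 ≈ 716.25 → Q = 716 pallets
Orders/yr = 45,850/716 = 64.036; ordering cost = 64.036 × $160 = $10,245.81
Average inventory = 716/2 = 358; holding cost = 358 × $28.6 = $10,238.80
Total = $10,245.81 + $10,238.80 = $20,484.61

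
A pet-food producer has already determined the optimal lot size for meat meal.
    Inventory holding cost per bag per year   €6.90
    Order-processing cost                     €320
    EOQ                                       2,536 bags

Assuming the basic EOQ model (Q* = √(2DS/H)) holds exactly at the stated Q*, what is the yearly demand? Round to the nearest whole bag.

69,337 bags per year

EOQ relation: Q² = 2DS/H, so rearrange for the unknown.
D = Q²H / (2S) = 2,536² × 6.9 / (2 × 320) = 69,337.41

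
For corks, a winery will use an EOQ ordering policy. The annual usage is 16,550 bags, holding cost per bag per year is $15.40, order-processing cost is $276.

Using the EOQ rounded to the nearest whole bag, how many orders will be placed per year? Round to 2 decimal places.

21.49 orders per year

2DS/H = 2·16,550·276/15.4 = 593,220.78
EOQ = √593,220.78 ≈ 770.21 → Q = 770
N = D/Q = 16,550/770 ≈ 21.494 orders/yr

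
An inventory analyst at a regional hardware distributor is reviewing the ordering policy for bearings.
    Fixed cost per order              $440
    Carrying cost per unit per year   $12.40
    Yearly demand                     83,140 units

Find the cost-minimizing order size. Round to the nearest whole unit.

2DS/H = 2·83,140·440/12.4 = 5,900,258.06
EOQ = √5,900,258.06 ≈ 2,429.04

2,429 units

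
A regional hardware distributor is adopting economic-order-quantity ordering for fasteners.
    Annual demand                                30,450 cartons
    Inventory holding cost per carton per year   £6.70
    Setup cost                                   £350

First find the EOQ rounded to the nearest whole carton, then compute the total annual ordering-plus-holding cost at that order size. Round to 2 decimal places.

£11,950.33

Optimal lot size Q* = (2 × 30,450 × £350 / £6.7)^½ ≈ 1,783.63 → Q = 1,784 cartons
Ordering: D/Q × S = 30,450/1,784 × £350 = £5,973.93
Holding:  Q/2 × H = 1,784/2 × £6.7 = £5,976.40
Total = £5,973.93 + £5,976.40 = £11,950.33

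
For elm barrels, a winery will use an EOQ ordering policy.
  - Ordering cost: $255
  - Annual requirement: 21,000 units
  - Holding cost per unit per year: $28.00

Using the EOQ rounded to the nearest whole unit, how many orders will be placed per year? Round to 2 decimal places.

33.98 orders per year

Optimal lot size Q* = (2 × 21,000 × $255 / $28)^½ ≈ 618.47 → Q = 618
Orders per year = D/Q = 21,000 / 618 = 33.981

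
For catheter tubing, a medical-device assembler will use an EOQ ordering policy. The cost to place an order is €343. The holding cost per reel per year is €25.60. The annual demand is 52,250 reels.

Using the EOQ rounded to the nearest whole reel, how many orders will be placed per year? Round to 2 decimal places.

Q* = √(2·D·S / H) = √(2·52,250·343 / 25.6) = √1,400,136.7 ≈ 1,183.27 → Q = 1,183
N = D/Q = 52,250/1,183 ≈ 44.167 orders/yr

44.17 orders per year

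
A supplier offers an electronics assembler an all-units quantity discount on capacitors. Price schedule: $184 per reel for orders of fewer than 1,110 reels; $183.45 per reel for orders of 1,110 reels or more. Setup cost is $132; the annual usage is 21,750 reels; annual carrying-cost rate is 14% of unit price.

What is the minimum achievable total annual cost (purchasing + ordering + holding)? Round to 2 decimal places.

$4,006,878.05

H₁ = 14%×$184 = $25.7600;  H₂ = 14%×$183.45 = $25.6830
EOQ₁ = √(2×21,750×132/25.7600) = 472.13  (< 1,110, feasible at tier 1)
EOQ₂ = √(2×21,750×132/25.6830) = 472.83  (< 1,110 → use Q = 1,110 at tier-2 price)
TC(tier 1 (EOQ₁), Q≈472.1) = $4,014,161.99
TC(tier 2, Q≈1,110.0) = $4,006,878.05
Minimum at tier 2: $4,006,878.05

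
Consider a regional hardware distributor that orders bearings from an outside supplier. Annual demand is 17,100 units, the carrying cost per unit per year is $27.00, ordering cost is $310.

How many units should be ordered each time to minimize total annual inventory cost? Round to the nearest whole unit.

627 units

Q* = √(2·D·S / H) = √(2·17,100·310 / 27) = √392,666.7 ≈ 626.63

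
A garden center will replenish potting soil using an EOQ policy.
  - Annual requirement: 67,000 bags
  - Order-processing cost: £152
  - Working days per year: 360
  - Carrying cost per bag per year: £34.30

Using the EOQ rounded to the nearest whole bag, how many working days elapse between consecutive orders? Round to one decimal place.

Optimal lot size Q* = (2 × 67,000 × £152 / £34.3)^½ ≈ 770.60 → Q = 771 bags
T = Q/D × 360 days = 771/67,000 × 360 = 4.143 days

4.1 days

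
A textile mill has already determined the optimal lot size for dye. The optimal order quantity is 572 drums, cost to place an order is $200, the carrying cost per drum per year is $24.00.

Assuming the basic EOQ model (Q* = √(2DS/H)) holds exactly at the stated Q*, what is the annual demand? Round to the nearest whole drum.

19,631 drums per year

Since Q* = (2DS/H)^½, squaring gives Q*²·H = 2DS.
D = Q²H / (2S) = 572² × 24 / (2 × 200) = 19,631.04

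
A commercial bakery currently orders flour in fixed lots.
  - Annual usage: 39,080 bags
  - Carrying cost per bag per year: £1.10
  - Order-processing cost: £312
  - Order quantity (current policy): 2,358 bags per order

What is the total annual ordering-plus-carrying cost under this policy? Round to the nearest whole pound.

Annual ordering cost = (D/Q)·S = (39,080/2,358) × 312 = £5,170.89
Annual holding cost  = (Q/2)·H = (2,358/2) × 1.1 = £1,296.90
Total = £5,170.89 + £1,296.90 = £6,467.79

£6,468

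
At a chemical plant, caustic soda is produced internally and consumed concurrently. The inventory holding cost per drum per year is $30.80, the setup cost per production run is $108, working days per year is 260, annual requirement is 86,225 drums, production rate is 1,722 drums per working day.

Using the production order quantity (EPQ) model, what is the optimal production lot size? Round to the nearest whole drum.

d = 86,225/260 = 331.6346 drums/day;  effective holding cost H(1 − d/p) = 30.8·(1 − 331.6346/1722) = 24.86832
Q* = √(2DS / H_eff) = √(2·86,225·108 / 24.86832) ≈ 865.41

865 drums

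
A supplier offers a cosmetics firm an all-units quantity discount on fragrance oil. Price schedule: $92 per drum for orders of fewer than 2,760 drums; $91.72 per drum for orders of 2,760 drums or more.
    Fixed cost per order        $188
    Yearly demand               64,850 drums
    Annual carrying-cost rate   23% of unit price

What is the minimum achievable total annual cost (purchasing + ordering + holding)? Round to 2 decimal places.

$5,981,571.25

H₁ = 23%×$92 = $21.1600;  H₂ = 23%×$91.72 = $21.0956
EOQ₁ = √(2×64,850×188/21.1600) = 1,073.47  (< 2,760, feasible at tier 1)
EOQ₂ = √(2×64,850×188/21.0956) = 1,075.11  (< 2,760 → use Q = 2,760 at tier-2 price)
TC(tier 1 (EOQ₁), Q≈1,073.5) = $5,988,914.69
TC(tier 2, Q≈2,760.0) = $5,981,571.25
Minimum at tier 2: $5,981,571.25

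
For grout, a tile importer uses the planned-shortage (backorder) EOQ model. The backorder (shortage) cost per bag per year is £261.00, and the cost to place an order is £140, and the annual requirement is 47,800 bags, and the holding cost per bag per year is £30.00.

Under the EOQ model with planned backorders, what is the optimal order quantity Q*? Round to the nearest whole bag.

Basic EOQ = √(2·47,800·140/30) = 667.932
Backorder adjustment √((H+b)/b) = √((30+261)/261) = 1.0559
Q* = 667.932 × 1.0559 ≈ 705.28

705 bags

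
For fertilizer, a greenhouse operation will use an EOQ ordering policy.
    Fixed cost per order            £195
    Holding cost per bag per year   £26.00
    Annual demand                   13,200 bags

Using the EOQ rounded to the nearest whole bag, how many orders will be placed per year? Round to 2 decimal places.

29.66 orders per year

Q* = √(2·D·S / H) = √(2·13,200·195 / 26) = √198,000.0 ≈ 444.97 → Q = 445
N = D/Q = 13,200/445 ≈ 29.663 orders/yr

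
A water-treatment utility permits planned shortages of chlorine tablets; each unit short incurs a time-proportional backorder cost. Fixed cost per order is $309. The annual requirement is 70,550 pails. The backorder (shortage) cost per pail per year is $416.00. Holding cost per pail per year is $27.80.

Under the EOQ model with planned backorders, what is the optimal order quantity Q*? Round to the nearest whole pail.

1,294 pails

Basic EOQ = √(2·70,550·309/27.8) = 1,252.335
Backorder adjustment √((H+b)/b) = √((27.8+416)/416) = 1.0329
Q* = 1,252.335 × 1.0329 ≈ 1,293.50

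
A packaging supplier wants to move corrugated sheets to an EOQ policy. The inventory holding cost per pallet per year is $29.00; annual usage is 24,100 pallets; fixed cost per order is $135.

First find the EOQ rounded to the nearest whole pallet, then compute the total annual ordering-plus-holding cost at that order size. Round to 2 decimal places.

$13,736.92

2DS/H = 2·24,100·135/29 = 224,379.31
EOQ = √224,379.31 ≈ 473.69 → Q = 474 pallets
Orders/yr = 24,100/474 = 50.844; ordering cost = 50.844 × $135 = $6,863.92
Average inventory = 474/2 = 237; holding cost = 237 × $29 = $6,873.00
Total = $6,863.92 + $6,873.00 = $13,736.92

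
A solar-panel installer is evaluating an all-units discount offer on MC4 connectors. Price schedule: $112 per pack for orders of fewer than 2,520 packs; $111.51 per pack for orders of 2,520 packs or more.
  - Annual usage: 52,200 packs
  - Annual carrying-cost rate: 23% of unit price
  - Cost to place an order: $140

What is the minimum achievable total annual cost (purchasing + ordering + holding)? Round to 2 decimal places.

$5,856,037.60

H₁ = 23%×$112 = $25.7600;  H₂ = 23%×$111.51 = $25.6473
EOQ₁ = √(2×52,200×140/25.7600) = 753.25  (< 2,520, feasible at tier 1)
EOQ₂ = √(2×52,200×140/25.6473) = 754.91  (< 2,520 → use Q = 2,520 at tier-2 price)
TC(tier 1 (EOQ₁), Q≈753.3) = $5,865,803.82
TC(tier 2, Q≈2,520.0) = $5,856,037.60
Minimum at tier 2: $5,856,037.60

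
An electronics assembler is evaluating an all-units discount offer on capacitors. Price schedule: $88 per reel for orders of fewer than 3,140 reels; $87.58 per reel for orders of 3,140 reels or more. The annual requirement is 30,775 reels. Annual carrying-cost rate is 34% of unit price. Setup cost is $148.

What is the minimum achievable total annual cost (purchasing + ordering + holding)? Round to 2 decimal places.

$2,724,709.19

H₁ = 34%×$88 = $29.9200;  H₂ = 34%×$87.58 = $29.7772
EOQ₁ = √(2×30,775×148/29.9200) = 551.78  (< 3,140, feasible at tier 1)
EOQ₂ = √(2×30,775×148/29.7772) = 553.10  (< 3,140 → use Q = 3,140 at tier-2 price)
TC(tier 1 (EOQ₁), Q≈551.8) = $2,724,709.19
TC(tier 2, Q≈3,140.0) = $2,743,475.25
Minimum at tier 1 (EOQ₁): $2,724,709.19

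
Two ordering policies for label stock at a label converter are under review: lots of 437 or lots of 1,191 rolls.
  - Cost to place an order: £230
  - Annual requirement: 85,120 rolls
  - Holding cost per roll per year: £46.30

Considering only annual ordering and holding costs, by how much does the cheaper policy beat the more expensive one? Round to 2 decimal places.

TC(Q) = (D/Q)S + (Q/2)H
TC(437) = (85,120/437)×230 + (437/2)×46.3 = £54,916.55
TC(1,191) = (85,120/1,191)×230 + (1,191/2)×46.3 = £44,009.60
Cheaper: Q = 1,191.  Difference = £10,906.95

£10,906.95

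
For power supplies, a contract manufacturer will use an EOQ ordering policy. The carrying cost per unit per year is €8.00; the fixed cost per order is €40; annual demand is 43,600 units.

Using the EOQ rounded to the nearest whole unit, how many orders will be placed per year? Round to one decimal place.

66.1 orders per year

Q* = √(2·D·S / H) = √(2·43,600·40 / 8) = √436,000.0 ≈ 660.30 → Q = 660
Orders per year = D/Q = 43,600 / 660 = 66.061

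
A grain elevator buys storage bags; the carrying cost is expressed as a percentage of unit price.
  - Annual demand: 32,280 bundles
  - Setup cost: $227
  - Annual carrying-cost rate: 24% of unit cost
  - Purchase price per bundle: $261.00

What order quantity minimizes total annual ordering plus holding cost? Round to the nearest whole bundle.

484 bundles

H = i·C = 0.24 × $261 = $62.6400 per bundle-year
EOQ = √(2DS/H) = √(2 × 32,280 × 227 / 62.64)
    = √(233,957.85) ≈ 483.69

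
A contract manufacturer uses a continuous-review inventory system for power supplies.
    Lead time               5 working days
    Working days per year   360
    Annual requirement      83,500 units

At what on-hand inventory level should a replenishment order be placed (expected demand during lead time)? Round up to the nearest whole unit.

Daily demand d = 83,500 / 360 = 231.944 units/day
Demand during lead time = 231.944 × 5 = 1,159.72
Reorder point = 1,159.72 → round up

1,160 units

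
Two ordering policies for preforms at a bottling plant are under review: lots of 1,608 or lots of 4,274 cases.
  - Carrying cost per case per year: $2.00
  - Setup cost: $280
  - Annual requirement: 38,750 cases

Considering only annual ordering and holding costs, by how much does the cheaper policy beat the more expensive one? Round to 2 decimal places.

For each Q, cost = (D/Q)·S + (Q/2)·H.
TC(1,608) = (38,750/1,608)×280 + (1,608/2)×2 = $8,355.51
TC(4,274) = (38,750/4,274)×280 + (4,274/2)×2 = $6,812.61
Cheaper: Q = 4,274.  Difference = $1,542.91

$1,542.91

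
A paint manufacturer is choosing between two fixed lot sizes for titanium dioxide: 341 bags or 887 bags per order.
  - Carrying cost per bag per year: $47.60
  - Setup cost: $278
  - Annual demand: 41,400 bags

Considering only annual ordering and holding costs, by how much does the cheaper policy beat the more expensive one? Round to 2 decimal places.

$7,781.10

TC(Q) = (D/Q)S + (Q/2)H
TC(341) = (41,400/341)×278 + (341/2)×47.6 = $41,867.12
TC(887) = (41,400/887)×278 + (887/2)×47.6 = $34,086.02
Lots of 887 are cheaper by $7,781.10.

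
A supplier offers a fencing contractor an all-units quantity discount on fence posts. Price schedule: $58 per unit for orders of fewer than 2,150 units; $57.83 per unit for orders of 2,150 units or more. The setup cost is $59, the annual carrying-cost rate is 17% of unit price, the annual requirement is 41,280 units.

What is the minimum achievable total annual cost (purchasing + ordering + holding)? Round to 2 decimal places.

$2,398,923.63

H₁ = 17%×$58 = $9.8600;  H₂ = 17%×$57.83 = $9.8311
EOQ₁ = √(2×41,280×59/9.8600) = 702.87  (< 2,150, feasible at tier 1)
EOQ₂ = √(2×41,280×59/9.8311) = 703.90  (< 2,150 → use Q = 2,150 at tier-2 price)
TC(tier 1 (EOQ₁), Q≈702.9) = $2,401,170.26
TC(tier 2, Q≈2,150.0) = $2,398,923.63
Minimum at tier 2: $2,398,923.63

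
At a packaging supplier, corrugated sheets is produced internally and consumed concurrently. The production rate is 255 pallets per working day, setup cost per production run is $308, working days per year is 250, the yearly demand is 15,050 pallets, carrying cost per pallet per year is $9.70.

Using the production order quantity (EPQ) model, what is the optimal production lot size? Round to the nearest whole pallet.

Daily demand d = 15,050/250 = 60.200; p = 255; 1 − d/p = 0.76392
EPQ = √(2DS / (H(1 − d/p)))
    = √(2 × 15,050 × 308 / (9.7 × 0.76392)) ≈ 1,118.53

1,119 pallets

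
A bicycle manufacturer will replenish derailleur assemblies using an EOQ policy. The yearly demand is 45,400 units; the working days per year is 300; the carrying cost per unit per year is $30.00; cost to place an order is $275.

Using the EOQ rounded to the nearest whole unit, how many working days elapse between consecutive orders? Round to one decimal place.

6.0 days

2DS/H = 2·45,400·275/30 = 832,333.33
EOQ = √832,333.33 ≈ 912.32 → Q = 912 units
Cycle time = (working days × Q)/D = (300 × 912) / 45,400 = 6.026 days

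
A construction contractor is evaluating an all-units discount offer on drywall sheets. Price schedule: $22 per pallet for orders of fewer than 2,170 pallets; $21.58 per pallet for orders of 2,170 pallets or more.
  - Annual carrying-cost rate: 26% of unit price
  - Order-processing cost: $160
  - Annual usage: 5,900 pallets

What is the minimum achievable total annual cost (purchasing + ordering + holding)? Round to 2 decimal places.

$133,086.24

H₁ = 26%×$22 = $5.7200;  H₂ = 26%×$21.58 = $5.6108
EOQ₁ = √(2×5,900×160/5.7200) = 574.52  (< 2,170, feasible at tier 1)
EOQ₂ = √(2×5,900×160/5.6108) = 580.08  (< 2,170 → use Q = 2,170 at tier-2 price)
TC(tier 1 (EOQ₁), Q≈574.5) = $133,086.24
TC(tier 2, Q≈2,170.0) = $133,844.74
Minimum at tier 1 (EOQ₁): $133,086.24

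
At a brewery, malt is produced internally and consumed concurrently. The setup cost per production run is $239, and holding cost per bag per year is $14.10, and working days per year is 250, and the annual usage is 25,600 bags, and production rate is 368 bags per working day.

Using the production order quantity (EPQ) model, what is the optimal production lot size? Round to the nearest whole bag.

1,097 bags

Daily demand d = 25,600/250 = 102.400; p = 368; 1 − d/p = 0.72174
EPQ = √(2DS / (H(1 − d/p)))
    = √(2 × 25,600 × 239 / (14.1 × 0.72174)) ≈ 1,096.56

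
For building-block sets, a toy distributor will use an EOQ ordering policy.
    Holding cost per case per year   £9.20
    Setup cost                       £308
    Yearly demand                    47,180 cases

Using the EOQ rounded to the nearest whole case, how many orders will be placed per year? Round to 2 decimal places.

26.55 orders per year

2DS/H = 2·47,180·308/9.2 = 3,159,008.70
EOQ = √3,159,008.70 ≈ 1,777.36 → Q = 1,777
Orders per year = D/Q = 47,180 / 1,777 = 26.550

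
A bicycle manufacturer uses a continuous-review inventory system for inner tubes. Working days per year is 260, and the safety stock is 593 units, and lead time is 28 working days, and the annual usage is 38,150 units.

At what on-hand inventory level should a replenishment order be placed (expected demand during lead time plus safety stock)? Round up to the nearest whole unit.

Daily demand d = 38,150 / 260 = 146.731 units/day
Demand during lead time = 146.731 × 28 = 4,108.46
Reorder point = 4,108.46 + 593 = 4,701.46 → round up

4,702 units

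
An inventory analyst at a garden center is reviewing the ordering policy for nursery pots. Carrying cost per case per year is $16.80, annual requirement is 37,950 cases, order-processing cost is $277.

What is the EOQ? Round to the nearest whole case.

Optimal lot size Q* = (2 × 37,950 × $277 / $16.8)^½ ≈ 1,118.68

1,119 cases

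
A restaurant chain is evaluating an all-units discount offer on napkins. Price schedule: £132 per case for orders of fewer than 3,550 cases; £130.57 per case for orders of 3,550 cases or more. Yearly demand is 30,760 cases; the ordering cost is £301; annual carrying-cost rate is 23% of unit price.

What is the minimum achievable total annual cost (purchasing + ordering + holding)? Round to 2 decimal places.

£4,072,246.50

H₁ = 23%×£132 = £30.3600;  H₂ = 23%×£130.57 = £30.0311
EOQ₁ = √(2×30,760×301/30.3600) = 780.98  (< 3,550, feasible at tier 1)
EOQ₂ = √(2×30,760×301/30.0311) = 785.25  (< 3,550 → use Q = 3,550 at tier-2 price)
TC(tier 1 (EOQ₁), Q≈781.0) = £4,084,030.59
TC(tier 2, Q≈3,550.0) = £4,072,246.50
Minimum at tier 2: £4,072,246.50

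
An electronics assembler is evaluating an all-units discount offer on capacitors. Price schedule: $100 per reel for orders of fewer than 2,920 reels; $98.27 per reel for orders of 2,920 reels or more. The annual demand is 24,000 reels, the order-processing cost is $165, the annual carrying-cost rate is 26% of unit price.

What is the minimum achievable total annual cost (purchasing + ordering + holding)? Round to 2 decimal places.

H₁ = 26%×$100 = $26.0000;  H₂ = 26%×$98.27 = $25.5502
EOQ₁ = √(2×24,000×165/26.0000) = 551.92  (< 2,920, feasible at tier 1)
EOQ₂ = √(2×24,000×165/25.5502) = 556.76  (< 2,920 → use Q = 2,920 at tier-2 price)
TC(tier 1 (EOQ₁), Q≈551.9) = $2,414,349.91
TC(tier 2, Q≈2,920.0) = $2,397,139.46
Minimum at tier 2: $2,397,139.46

$2,397,139.46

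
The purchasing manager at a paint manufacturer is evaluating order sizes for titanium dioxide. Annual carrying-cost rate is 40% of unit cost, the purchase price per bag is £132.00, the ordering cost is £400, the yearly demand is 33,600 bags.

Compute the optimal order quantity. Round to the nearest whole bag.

714 bags

Holding cost per bag per year: H = 40% × £132 = £52.8000
Optimal lot size Q* = (2 × 33,600 × £400 / £52.8)^½ ≈ 713.51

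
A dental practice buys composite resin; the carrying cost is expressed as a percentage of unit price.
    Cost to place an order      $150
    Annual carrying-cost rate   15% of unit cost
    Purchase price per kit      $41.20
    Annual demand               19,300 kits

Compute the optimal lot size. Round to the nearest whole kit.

968 kits

Carrying cost H = $41.2 × 15% = $6.1800/kit/yr
2DS/H = 2·19,300·150/6.18 = 936,893.20
EOQ = √936,893.20 ≈ 967.93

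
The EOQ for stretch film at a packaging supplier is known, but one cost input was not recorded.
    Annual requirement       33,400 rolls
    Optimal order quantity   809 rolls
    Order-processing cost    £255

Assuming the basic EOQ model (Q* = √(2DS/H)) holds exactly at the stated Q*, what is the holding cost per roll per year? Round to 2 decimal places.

Since Q* = (2DS/H)^½, squaring gives Q*²·H = 2DS.
H = 2DS / Q² = 2 × 33,400 × 255 / 809² = 26.0267

£26.03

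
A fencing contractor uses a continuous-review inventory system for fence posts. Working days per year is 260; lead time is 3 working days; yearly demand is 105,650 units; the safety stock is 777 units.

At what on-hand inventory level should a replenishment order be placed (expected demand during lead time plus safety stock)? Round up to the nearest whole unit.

1,997 units

Daily demand d = 105,650 / 260 = 406.346 units/day
Demand during lead time = 406.346 × 3 = 1,219.04
Reorder point = 1,219.04 + 777 = 1,996.04 → round up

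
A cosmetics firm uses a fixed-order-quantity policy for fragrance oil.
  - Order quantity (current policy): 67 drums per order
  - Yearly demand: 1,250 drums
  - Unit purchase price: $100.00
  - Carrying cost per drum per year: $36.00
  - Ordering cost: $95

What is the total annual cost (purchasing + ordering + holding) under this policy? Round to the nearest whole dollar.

Annual ordering cost = (D/Q)·S = (1,250/67) × 95 = $1,772.39
Annual holding cost  = (Q/2)·H = (67/2) × 36 = $1,206.00
Purchase cost = D·C = 1,250 × 100 = $125,000.00
Total = $1,772.39 + $1,206.00 + $125,000.00 = $127,978.39

$127,978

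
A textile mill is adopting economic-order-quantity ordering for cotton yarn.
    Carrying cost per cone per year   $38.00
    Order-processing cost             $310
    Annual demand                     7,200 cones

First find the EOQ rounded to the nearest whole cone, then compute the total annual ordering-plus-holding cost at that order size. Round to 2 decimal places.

$13,024.29

Q* = √(2·D·S / H) = √(2·7,200·310 / 38) = √117,473.7 ≈ 342.74 → Q = 343 cones
Annual ordering cost = (D/Q)·S = (7,200/343) × 310 = $6,507.29
Annual holding cost  = (Q/2)·H = (343/2) × 38 = $6,517.00
Total = $6,507.29 + $6,517.00 = $13,024.29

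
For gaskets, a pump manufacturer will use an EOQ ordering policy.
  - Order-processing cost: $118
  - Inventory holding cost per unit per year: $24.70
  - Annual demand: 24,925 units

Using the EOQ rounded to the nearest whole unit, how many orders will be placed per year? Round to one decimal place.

Q* = √(2·D·S / H) = √(2·24,925·118 / 24.7) = √238,149.8 ≈ 488.01 → Q = 488
Orders per year = D/Q = 24,925 / 488 = 51.076

51.1 orders per year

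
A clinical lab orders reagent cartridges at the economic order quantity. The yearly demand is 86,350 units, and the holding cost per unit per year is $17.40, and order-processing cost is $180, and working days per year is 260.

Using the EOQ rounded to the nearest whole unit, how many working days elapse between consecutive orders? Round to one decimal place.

4.0 days

Optimal lot size Q* = (2 × 86,350 × $180 / $17.4)^½ ≈ 1,336.62 → Q = 1,337 units
Days between orders = 260 / (D/Q) = 260 / 64.585 ≈ 4.026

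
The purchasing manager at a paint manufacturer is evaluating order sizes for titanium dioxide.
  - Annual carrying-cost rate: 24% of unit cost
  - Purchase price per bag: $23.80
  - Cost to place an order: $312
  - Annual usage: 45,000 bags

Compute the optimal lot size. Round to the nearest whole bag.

2,217 bags

H = i·C = 0.24 × $23.8 = $5.7120 per bag-year
2DS/H = 2·45,000·312/5.712 = 4,915,966.39
EOQ = √4,915,966.39 ≈ 2,217.20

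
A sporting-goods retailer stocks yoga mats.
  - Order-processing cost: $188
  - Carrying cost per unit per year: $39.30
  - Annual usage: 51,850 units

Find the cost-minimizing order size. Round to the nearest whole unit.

704 units

Optimal lot size Q* = (2 × 51,850 × $188 / $39.3)^½ ≈ 704.32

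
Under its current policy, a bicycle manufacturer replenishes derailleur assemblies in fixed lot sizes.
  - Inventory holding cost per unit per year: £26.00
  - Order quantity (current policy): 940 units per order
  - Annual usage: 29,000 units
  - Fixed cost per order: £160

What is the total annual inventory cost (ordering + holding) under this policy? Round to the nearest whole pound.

Orders/yr = 29,000/940 = 30.851; ordering cost = 30.851 × £160 = £4,936.17
Average inventory = 940/2 = 470; holding cost = 470 × £26 = £12,220.00
Total = £4,936.17 + £12,220.00 = £17,156.17

£17,156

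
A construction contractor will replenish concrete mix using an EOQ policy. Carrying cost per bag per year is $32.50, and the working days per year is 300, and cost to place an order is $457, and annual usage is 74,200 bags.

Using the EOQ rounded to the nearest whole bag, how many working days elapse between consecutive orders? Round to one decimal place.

Q* = √(2·D·S / H) = √(2·74,200·457 / 32.5) = √2,086,732.3 ≈ 1,444.55 → Q = 1,445 bags
Days between orders = 300 / (D/Q) = 300 / 51.349 ≈ 5.842

5.8 days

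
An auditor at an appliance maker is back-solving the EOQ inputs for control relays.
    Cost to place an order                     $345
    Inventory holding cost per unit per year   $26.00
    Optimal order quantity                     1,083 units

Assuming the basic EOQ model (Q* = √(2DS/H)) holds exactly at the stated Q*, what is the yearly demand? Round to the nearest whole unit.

44,196 units per year

Since Q* = (2DS/H)^½, squaring gives Q*²·H = 2DS.
D = Q²H / (2S) = 1,083² × 26 / (2 × 345) = 44,195.82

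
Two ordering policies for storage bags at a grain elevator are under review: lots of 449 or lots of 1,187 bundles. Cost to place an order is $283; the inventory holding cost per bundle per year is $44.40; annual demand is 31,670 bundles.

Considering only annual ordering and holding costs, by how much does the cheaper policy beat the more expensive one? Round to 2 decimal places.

$3,972.97

TC(Q) = (D/Q)S + (Q/2)H
TC(449) = (31,670/449)×283 + (449/2)×44.4 = $29,929.07
TC(1,187) = (31,670/1,187)×283 + (1,187/2)×44.4 = $33,902.04
|ΔTC| = |$29,929.07 − $33,902.04| = $3,972.97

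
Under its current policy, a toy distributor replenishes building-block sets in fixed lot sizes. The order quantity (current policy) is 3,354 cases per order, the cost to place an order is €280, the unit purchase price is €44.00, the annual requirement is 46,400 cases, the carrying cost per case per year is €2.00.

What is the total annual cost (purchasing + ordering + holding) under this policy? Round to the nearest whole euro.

Orders/yr = 46,400/3,354 = 13.834; ordering cost = 13.834 × €280 = €3,873.58
Average inventory = 3,354/2 = 1677; holding cost = 1677 × €2 = €3,354.00
Purchase cost = D·C = 46,400 × 44 = €2,041,600.00
Total = €3,873.58 + €3,354.00 + €2,041,600.00 = €2,048,827.58

€2,048,828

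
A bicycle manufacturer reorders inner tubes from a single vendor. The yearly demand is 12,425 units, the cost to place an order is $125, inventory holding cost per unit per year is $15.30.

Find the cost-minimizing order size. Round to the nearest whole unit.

451 units

2DS/H = 2·12,425·125/15.3 = 203,022.88
EOQ = √203,022.88 ≈ 450.58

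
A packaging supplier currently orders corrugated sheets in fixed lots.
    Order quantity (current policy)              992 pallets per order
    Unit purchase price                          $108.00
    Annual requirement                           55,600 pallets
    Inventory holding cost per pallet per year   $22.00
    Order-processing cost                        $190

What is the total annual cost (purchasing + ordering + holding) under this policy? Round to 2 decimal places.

$6,026,361.19

Annual ordering cost = (D/Q)·S = (55,600/992) × 190 = $10,649.19
Annual holding cost  = (Q/2)·H = (992/2) × 22 = $10,912.00
Purchase cost = D·C = 55,600 × 108 = $6,004,800.00
Total = $10,649.19 + $10,912.00 + $6,004,800.00 = $6,026,361.19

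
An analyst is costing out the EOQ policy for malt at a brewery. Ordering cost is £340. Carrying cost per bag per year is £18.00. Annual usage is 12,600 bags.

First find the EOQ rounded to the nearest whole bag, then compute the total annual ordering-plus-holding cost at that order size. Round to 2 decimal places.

£12,418.70

2DS/H = 2·12,600·340/18 = 476,000.00
EOQ = √476,000.00 ≈ 689.93 → Q = 690 bags
Ordering: D/Q × S = 12,600/690 × £340 = £6,208.70
Holding:  Q/2 × H = 690/2 × £18 = £6,210.00
Total = £6,208.70 + £6,210.00 = £12,418.70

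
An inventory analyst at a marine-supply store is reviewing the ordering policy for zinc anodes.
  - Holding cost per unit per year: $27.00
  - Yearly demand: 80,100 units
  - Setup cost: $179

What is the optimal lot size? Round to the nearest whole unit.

EOQ = √(2DS/H) = √(2 × 80,100 × 179 / 27)
    = √(1,062,066.67) ≈ 1,030.57

1,031 units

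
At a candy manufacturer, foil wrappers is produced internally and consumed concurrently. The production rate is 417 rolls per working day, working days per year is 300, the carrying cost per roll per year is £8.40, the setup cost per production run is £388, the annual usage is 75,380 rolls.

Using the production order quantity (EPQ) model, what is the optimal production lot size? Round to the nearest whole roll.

4,186 rolls

Daily demand d = 75,380/300 = 251.267; p = 417; 1 − d/p = 0.39744
EPQ = √(2DS / (H(1 − d/p)))
    = √(2 × 75,380 × 388 / (8.4 × 0.39744)) ≈ 4,185.84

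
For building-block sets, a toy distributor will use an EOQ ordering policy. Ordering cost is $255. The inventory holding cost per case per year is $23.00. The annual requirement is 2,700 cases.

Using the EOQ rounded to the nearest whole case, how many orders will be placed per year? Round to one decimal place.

11.0 orders per year

2DS/H = 2·2,700·255/23 = 59,869.57
EOQ = √59,869.57 ≈ 244.68 → Q = 245
Orders per year = D/Q = 2,700 / 245 = 11.020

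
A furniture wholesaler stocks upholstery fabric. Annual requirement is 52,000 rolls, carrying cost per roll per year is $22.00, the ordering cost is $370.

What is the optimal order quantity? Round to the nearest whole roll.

Optimal lot size Q* = (2 × 52,000 × $370 / $22)^½ ≈ 1,322.53

1,323 rolls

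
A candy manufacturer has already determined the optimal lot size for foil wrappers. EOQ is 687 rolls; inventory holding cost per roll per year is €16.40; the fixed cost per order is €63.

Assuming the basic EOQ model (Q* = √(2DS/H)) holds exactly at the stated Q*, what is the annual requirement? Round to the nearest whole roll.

From Q* = √(2DS/H) ⇒ Q*² = 2DS/H.
D = Q²H / (2S) = 687² × 16.4 / (2 × 63) = 61,430.89

61,431 rolls per year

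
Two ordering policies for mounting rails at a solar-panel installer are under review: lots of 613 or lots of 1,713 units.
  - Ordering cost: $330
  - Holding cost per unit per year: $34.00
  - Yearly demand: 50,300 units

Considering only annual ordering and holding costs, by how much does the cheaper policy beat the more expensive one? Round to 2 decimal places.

Annual cost at Q: ordering D·S/Q plus holding Q·H/2.
TC(613) = (50,300/613)×330 + (613/2)×34 = $37,499.30
TC(1,713) = (50,300/1,713)×330 + (1,713/2)×34 = $38,811.02
Lots of 613 are cheaper by $1,311.71.

$1,311.71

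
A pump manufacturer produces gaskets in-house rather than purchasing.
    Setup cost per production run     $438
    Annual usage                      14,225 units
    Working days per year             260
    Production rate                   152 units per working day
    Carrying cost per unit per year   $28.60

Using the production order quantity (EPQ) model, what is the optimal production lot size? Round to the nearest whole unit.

825 units

Daily demand d = 14,225/260 = 54.712; p = 152; 1 − d/p = 0.64006
EPQ = √(2DS / (H(1 − d/p)))
    = √(2 × 14,225 × 438 / (28.6 × 0.64006)) ≈ 825.06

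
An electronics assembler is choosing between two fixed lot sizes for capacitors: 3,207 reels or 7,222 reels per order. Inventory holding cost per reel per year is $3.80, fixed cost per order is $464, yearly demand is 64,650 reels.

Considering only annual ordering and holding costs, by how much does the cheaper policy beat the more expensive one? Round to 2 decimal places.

TC(Q) = (D/Q)S + (Q/2)H
TC(3,207) = (64,650/3,207)×464 + (3,207/2)×3.8 = $15,447.09
TC(7,222) = (64,650/7,222)×464 + (7,222/2)×3.8 = $17,875.44
|ΔTC| = |$15,447.09 − $17,875.44| = $2,428.35

$2,428.35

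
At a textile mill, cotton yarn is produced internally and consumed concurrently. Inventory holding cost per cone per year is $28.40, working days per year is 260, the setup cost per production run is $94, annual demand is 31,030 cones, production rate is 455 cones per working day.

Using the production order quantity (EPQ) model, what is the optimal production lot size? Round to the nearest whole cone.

528 cones

d = 31,030/260 = 119.3462 cones/day;  effective holding cost H(1 − d/p) = 28.4·(1 − 119.3462/455) = 20.95070
Q* = √(2DS / H_eff) = √(2·31,030·94 / 20.95070) ≈ 527.68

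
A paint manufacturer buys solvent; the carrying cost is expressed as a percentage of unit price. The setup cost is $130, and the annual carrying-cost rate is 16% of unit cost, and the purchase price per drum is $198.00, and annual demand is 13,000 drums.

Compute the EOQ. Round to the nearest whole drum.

327 drums

Holding cost per drum per year: H = 16% × $198 = $31.6800
EOQ = √(2DS/H) = √(2 × 13,000 × 130 / 31.68)
    = √(106,691.92) ≈ 326.64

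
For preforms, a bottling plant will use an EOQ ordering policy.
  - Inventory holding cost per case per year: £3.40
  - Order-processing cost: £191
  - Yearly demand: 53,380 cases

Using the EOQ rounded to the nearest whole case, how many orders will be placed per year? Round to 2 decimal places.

Optimal lot size Q* = (2 × 53,380 × £191 / £3.4)^½ ≈ 2,448.96 → Q = 2,449
Orders per year = D/Q = 53,380 / 2,449 = 21.797

21.80 orders per year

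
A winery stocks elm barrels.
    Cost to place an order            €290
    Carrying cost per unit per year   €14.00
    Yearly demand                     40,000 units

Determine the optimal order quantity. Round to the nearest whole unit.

Optimal lot size Q* = (2 × 40,000 × €290 / €14)^½ ≈ 1,287.30

1,287 units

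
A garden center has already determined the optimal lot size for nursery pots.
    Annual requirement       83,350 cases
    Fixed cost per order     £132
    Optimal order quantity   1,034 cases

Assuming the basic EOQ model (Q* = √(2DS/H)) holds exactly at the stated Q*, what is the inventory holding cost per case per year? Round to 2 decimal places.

EOQ relation: Q² = 2DS/H, so rearrange for the unknown.
H = 2DS / Q² = 2 × 83,350 × 132 / 1,034² = 20.5811

£20.58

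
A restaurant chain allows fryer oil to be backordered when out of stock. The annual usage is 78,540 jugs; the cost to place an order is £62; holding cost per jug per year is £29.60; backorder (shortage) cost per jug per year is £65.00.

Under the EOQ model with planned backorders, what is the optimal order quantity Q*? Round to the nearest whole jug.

692 jugs

Basic EOQ = √(2·78,540·62/29.6) = 573.602
Backorder adjustment √((H+b)/b) = √((29.6+65)/65) = 1.2064
Q* = 573.602 × 1.2064 ≈ 691.99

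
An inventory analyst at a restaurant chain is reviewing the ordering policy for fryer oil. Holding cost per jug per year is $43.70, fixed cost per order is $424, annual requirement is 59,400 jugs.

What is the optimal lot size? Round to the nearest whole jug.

1,074 jugs

EOQ = √(2DS/H) = √(2 × 59,400 × 424 / 43.7)
    = √(1,152,659.04) ≈ 1,073.62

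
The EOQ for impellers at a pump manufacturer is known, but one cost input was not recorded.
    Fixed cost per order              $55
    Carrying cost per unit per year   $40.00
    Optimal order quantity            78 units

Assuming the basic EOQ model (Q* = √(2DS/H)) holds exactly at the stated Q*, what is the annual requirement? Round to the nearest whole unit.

2,212 units per year

From Q* = √(2DS/H) ⇒ Q*² = 2DS/H.
D = Q²H / (2S) = 78² × 40 / (2 × 55) = 2,212.36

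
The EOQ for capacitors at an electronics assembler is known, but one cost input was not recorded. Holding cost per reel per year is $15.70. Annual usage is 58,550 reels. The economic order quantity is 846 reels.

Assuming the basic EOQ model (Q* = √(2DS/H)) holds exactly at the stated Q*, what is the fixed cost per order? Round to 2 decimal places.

EOQ relation: Q² = 2DS/H, so rearrange for the unknown.
S = Q²H / (2D) = 846² × 15.7 / (2 × 58,550) = 95.9585

$95.96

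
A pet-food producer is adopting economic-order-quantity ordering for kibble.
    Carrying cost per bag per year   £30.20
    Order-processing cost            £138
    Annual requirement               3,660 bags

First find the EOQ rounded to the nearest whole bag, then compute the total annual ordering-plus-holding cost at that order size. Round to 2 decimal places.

£5,523.30

2DS/H = 2·3,660·138/30.2 = 33,449.01
EOQ = √33,449.01 ≈ 182.89 → Q = 183 bags
Ordering: D/Q × S = 3,660/183 × £138 = £2,760.00
Holding:  Q/2 × H = 183/2 × £30.2 = £2,763.30
Total = £2,760.00 + £2,763.30 = £5,523.30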